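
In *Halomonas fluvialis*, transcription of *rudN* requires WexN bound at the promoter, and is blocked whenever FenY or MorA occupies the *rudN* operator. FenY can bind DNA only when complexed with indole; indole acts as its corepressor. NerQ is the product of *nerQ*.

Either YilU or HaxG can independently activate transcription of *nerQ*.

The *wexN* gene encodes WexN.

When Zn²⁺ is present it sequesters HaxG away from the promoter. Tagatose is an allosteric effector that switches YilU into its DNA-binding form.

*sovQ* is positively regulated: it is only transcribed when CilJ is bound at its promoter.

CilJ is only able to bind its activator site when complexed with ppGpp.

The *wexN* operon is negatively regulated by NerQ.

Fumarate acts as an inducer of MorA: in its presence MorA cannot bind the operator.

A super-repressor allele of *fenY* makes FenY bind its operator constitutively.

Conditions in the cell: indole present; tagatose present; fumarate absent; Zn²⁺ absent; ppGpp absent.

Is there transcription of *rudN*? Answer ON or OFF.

Tagatose is present, so YilU is active.
Zn²⁺ is absent, so HaxG is active.
Activator YilU is present, so *nerQ* is transcribed.
So NerQ is produced and active.
With repressor NerQ bound, *wexN* is not transcribed.
So WexN is not produced.
FenY is constitutively active in this strain.
Fumarate is absent, so MorA is active.
With repressor FenY bound, *rudN* is not transcribed.

OFF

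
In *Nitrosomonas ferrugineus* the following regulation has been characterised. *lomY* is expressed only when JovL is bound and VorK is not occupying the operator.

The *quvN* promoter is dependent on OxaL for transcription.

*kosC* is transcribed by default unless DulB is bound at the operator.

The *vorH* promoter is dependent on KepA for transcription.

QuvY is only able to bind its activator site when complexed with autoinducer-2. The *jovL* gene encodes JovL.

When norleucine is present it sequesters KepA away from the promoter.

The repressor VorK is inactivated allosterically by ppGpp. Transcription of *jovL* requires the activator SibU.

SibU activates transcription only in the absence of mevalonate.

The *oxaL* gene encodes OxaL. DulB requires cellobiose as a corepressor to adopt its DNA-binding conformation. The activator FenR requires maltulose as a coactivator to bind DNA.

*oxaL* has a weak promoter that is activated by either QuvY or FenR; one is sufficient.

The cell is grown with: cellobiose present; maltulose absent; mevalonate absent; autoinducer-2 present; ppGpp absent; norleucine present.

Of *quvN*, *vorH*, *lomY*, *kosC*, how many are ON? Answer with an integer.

Autoinducer-2 is present, so QuvY is active.
Maltulose is absent, so FenR is inactive.
Activator QuvY is present, so *oxaL* is transcribed.
So OxaL is produced and active.
No repressor is bound and OxaL is active, so *quvN* is transcribed.
→ *quvN* is ON.
Norleucine is present, so KepA is inactive.
Required activator KepA is absent, so *vorH* is not transcribed.
→ *vorH* is OFF.
Mevalonate is absent, so SibU is active.
No repressor is bound and SibU is active, so *jovL* is transcribed.
So JovL is produced and active.
ppGpp is absent, so VorK is active.
With repressor VorK bound, *lomY* is not transcribed.
→ *lomY* is OFF.
Cellobiose is present, so DulB is active.
With repressor DulB bound, *kosC* is not transcribed.
→ *kosC* is OFF.
1 of the 4 genes is transcribed.

1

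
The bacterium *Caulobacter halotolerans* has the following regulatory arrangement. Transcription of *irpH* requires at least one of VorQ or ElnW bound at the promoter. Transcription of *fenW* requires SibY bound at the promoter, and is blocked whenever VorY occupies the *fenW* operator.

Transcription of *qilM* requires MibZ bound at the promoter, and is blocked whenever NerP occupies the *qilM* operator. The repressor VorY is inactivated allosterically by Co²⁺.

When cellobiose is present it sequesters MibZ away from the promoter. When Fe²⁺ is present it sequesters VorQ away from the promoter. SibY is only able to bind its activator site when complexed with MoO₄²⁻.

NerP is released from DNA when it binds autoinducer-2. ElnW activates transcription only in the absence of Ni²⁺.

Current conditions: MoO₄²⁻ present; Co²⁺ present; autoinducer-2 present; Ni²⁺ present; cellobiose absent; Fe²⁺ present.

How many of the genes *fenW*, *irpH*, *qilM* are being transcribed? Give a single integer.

2

Co²⁺ is present, so VorY is inactive.
MoO₄²⁻ is present, so SibY is active.
No repressor is bound and SibY is active, so *fenW* is transcribed.
→ *fenW* is ON.
Fe²⁺ is present, so VorQ is inactive.
Ni²⁺ is present, so ElnW is inactive.
No activator is available at the *irpH* promoter, so *irpH* is not transcribed.
→ *irpH* is OFF.
Autoinducer-2 is present, so NerP is inactive.
Cellobiose is absent, so MibZ is active.
No repressor is bound and MibZ is active, so *qilM* is transcribed.
→ *qilM* is ON.
2 of the 3 genes are transcribed.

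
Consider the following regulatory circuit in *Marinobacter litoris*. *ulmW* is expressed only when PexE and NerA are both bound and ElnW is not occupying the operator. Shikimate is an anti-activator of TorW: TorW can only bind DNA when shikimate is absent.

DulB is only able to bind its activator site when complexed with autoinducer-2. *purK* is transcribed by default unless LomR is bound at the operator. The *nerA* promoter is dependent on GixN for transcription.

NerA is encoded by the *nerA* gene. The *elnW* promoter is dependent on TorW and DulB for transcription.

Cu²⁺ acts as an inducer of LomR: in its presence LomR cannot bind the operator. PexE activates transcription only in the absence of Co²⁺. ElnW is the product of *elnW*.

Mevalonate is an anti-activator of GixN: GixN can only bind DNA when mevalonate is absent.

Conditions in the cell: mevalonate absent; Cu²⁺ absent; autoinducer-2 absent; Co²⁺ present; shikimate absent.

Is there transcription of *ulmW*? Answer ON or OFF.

OFF

Shikimate is absent, so TorW is active.
Autoinducer-2 is absent, so DulB is inactive.
Required activator DulB is absent, so *elnW* is not transcribed.
So ElnW is not produced.
Co²⁺ is present, so PexE is inactive.
Mevalonate is absent, so GixN is active.
No repressor is bound and GixN is active, so *nerA* is transcribed.
So NerA is produced and active.
Required activator PexE is absent, so *ulmW* is not transcribed.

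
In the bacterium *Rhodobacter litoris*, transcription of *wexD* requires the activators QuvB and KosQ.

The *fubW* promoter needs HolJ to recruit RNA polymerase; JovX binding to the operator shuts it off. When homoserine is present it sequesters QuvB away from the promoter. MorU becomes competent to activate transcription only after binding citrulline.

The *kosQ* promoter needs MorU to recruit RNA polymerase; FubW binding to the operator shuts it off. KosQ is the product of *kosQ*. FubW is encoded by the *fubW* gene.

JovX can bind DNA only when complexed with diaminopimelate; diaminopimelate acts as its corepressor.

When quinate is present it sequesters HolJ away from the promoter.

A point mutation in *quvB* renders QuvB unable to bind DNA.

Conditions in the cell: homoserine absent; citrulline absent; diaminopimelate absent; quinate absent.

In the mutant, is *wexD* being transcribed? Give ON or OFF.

QuvB is non-functional in this strain, so it has no effect.
Citrulline is absent, so MorU is inactive.
Quinate is absent, so HolJ is active.
Diaminopimelate is absent, so JovX is inactive.
No repressor is bound and HolJ is active, so *fubW* is transcribed.
So FubW is produced and active.
With repressor FubW bound, *kosQ* is not transcribed.
So KosQ is not produced.
Required activator QuvB is absent, so *wexD* is not transcribed.

OFF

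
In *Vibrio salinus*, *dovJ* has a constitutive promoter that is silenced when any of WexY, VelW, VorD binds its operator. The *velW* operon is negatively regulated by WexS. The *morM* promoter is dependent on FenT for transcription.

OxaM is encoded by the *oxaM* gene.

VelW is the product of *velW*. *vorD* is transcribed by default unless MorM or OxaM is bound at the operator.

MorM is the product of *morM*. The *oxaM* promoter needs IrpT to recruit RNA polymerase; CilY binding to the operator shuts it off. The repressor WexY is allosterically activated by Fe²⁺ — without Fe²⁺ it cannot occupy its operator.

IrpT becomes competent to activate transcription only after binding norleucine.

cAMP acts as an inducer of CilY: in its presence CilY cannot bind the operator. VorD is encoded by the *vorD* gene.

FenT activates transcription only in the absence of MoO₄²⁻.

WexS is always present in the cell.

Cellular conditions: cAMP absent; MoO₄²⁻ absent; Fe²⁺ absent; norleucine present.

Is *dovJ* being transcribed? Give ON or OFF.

Fe²⁺ is absent, so WexY is inactive.
WexS is produced constitutively and is active.
With repressor WexS bound, *velW* is not transcribed.
So VelW is not produced.
MoO₄²⁻ is absent, so FenT is active.
No repressor is bound and FenT is active, so *morM* is transcribed.
So MorM is produced and active.
Norleucine is present, so IrpT is active.
cAMP is absent, so CilY is active.
With repressor CilY bound, *oxaM* is not transcribed.
So OxaM is not produced.
With repressor MorM bound, *vorD* is not transcribed.
So VorD is not produced.
With no repressor bound, *dovJ* is transcribed.

ON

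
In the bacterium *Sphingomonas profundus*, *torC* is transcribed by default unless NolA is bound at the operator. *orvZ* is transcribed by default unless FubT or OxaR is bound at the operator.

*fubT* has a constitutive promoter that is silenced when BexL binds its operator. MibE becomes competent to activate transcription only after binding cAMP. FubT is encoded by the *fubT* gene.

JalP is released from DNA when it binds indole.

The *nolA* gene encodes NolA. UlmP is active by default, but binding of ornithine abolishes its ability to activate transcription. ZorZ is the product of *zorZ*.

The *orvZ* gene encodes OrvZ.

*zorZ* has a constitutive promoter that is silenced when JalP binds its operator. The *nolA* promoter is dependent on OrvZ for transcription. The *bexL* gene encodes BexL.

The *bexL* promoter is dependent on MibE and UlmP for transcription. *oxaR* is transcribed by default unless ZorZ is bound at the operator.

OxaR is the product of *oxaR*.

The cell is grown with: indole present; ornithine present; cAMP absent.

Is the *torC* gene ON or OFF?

cAMP is absent, so MibE is inactive.
Ornithine is present, so UlmP is inactive.
Required activator MibE is absent, so *bexL* is not transcribed.
So BexL is not produced.
With no repressor bound, *fubT* is transcribed.
So FubT is produced and active.
Indole is present, so JalP is inactive.
With no repressor bound, *zorZ* is transcribed.
So ZorZ is produced and active.
With repressor ZorZ bound, *oxaR* is not transcribed.
So OxaR is not produced.
With repressor FubT bound, *orvZ* is not transcribed.
So OrvZ is not produced.
Required activator OrvZ is absent, so *nolA* is not transcribed.
So NolA is not produced.
With no repressor bound, *torC* is transcribed.

ON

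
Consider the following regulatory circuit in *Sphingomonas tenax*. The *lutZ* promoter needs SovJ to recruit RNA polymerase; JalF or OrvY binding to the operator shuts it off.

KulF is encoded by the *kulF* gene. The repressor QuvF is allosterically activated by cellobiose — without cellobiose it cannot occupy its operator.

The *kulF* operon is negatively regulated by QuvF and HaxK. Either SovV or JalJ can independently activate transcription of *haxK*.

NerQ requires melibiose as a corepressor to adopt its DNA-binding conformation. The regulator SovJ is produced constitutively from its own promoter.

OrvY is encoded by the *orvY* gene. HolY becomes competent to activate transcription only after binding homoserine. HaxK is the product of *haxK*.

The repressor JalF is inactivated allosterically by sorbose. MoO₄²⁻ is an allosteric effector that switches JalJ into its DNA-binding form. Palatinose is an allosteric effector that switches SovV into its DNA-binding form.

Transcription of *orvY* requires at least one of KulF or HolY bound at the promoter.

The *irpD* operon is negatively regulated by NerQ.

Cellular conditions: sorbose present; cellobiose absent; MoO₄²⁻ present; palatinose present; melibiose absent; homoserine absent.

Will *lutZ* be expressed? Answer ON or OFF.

Sorbose is present, so JalF is inactive.
SovJ is produced constitutively and is active.
Cellobiose is absent, so QuvF is inactive.
Palatinose is present, so SovV is active.
MoO₄²⁻ is present, so JalJ is active.
Activator SovV is present, so *haxK* is transcribed.
So HaxK is produced and active.
With repressor HaxK bound, *kulF* is not transcribed.
So KulF is not produced.
Homoserine is absent, so HolY is inactive.
No activator is available at the *orvY* promoter, so *orvY* is not transcribed.
So OrvY is not produced.
No repressor is bound and SovJ is active, so *lutZ* is transcribed.

ON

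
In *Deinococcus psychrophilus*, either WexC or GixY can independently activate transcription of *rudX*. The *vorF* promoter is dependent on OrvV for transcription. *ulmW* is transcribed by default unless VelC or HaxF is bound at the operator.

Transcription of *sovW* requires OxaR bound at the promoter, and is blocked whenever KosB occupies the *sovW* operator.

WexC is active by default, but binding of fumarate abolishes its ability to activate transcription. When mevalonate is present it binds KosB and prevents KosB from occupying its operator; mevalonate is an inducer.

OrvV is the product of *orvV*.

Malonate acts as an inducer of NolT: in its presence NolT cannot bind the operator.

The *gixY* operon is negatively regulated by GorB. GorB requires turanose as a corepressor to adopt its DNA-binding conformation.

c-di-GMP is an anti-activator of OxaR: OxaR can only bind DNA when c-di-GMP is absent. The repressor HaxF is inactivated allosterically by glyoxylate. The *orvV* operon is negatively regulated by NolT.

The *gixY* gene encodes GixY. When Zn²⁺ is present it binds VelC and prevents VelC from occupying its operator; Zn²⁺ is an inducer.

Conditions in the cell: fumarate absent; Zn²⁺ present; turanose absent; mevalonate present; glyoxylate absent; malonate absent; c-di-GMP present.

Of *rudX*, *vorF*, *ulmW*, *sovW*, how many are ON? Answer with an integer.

Fumarate is absent, so WexC is active.
Turanose is absent, so GorB is inactive.
With no repressor bound, *gixY* is transcribed.
So GixY is produced and active.
Activator WexC is present, so *rudX* is transcribed.
→ *rudX* is ON.
Malonate is absent, so NolT is active.
With repressor NolT bound, *orvV* is not transcribed.
So OrvV is not produced.
Required activator OrvV is absent, so *vorF* is not transcribed.
→ *vorF* is OFF.
Zn²⁺ is present, so VelC is inactive.
Glyoxylate is absent, so HaxF is active.
With repressor HaxF bound, *ulmW* is not transcribed.
→ *ulmW* is OFF.
Mevalonate is present, so KosB is inactive.
c-di-GMP is present, so OxaR is inactive.
Required activator OxaR is absent, so *sovW* is not transcribed.
→ *sovW* is OFF.
1 of the 4 genes is transcribed.

1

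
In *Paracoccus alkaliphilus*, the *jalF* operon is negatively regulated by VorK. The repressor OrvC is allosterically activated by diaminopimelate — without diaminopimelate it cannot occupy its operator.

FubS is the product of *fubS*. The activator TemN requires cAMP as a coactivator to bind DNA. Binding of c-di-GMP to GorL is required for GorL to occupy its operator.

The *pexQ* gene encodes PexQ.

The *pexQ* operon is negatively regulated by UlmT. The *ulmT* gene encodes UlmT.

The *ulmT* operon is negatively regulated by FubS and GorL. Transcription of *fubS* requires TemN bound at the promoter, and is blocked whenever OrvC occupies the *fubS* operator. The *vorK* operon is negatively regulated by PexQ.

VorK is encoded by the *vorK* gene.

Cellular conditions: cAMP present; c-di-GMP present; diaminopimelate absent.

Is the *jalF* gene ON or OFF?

cAMP is present, so TemN is active.
Diaminopimelate is absent, so OrvC is inactive.
No repressor is bound and TemN is active, so *fubS* is transcribed.
So FubS is produced and active.
c-di-GMP is present, so GorL is active.
With repressor FubS bound, *ulmT* is not transcribed.
So UlmT is not produced.
With no repressor bound, *pexQ* is transcribed.
So PexQ is produced and active.
With repressor PexQ bound, *vorK* is not transcribed.
So VorK is not produced.
With no repressor bound, *jalF* is transcribed.

ON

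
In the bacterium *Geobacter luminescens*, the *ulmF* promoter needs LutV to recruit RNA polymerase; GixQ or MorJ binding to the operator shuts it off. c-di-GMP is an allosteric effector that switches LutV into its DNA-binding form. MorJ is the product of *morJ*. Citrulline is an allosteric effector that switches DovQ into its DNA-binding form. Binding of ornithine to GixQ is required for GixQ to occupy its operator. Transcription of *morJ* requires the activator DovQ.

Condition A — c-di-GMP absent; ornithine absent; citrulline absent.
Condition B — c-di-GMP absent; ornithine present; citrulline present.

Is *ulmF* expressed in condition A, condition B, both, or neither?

neither

Condition A:
c-di-GMP is absent, so LutV is inactive.
Ornithine is absent, so GixQ is inactive.
Citrulline is absent, so DovQ is inactive.
Required activator DovQ is absent, so *morJ* is not transcribed.
So MorJ is not produced.
Required activator LutV is absent, so *ulmF* is not transcribed.
→ *ulmF* is OFF in A.
Condition B:
c-di-GMP is absent, so LutV is inactive.
Ornithine is present, so GixQ is active.
Citrulline is present, so DovQ is active.
No repressor is bound and DovQ is active, so *morJ* is transcribed.
So MorJ is produced and active.
With repressor GixQ bound, *ulmF* is not transcribed.
→ *ulmF* is OFF in B.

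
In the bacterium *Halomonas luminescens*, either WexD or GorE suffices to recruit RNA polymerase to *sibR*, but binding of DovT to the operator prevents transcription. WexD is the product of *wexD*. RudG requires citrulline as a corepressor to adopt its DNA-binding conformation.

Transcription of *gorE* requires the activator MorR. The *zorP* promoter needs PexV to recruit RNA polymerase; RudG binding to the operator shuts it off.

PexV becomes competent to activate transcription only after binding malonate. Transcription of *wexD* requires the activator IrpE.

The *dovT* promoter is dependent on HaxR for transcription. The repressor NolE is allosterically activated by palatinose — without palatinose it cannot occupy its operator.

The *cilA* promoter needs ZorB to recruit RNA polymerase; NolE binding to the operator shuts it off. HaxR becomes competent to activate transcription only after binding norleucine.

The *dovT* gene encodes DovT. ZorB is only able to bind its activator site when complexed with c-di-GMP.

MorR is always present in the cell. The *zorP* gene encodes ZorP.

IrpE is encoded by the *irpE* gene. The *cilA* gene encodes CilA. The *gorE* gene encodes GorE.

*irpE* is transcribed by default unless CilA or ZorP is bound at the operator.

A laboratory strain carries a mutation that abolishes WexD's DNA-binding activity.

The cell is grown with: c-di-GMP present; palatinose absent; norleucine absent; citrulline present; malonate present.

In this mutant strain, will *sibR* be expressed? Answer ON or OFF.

Norleucine is absent, so HaxR is inactive.
Required activator HaxR is absent, so *dovT* is not transcribed.
So DovT is not produced.
WexD is non-functional in this strain, so it has no effect.
MorR is produced constitutively and is active.
No repressor is bound and MorR is active, so *gorE* is transcribed.
So GorE is produced and active.
Activator GorE is present, so *sibR* is transcribed.

ON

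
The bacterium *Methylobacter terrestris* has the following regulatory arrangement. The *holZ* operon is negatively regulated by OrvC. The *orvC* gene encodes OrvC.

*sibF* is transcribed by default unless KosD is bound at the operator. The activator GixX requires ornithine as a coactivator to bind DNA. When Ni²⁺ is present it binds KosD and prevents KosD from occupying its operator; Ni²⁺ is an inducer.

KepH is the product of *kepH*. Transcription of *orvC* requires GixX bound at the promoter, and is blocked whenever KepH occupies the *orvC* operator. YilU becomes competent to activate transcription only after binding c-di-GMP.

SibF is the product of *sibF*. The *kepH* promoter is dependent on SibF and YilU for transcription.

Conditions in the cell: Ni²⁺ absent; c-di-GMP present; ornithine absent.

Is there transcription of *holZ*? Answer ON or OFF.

Ni²⁺ is absent, so KosD is active.
With repressor KosD bound, *sibF* is not transcribed.
So SibF is not produced.
c-di-GMP is present, so YilU is active.
Required activator SibF is absent, so *kepH* is not transcribed.
So KepH is not produced.
Ornithine is absent, so GixX is inactive.
Required activator GixX is absent, so *orvC* is not transcribed.
So OrvC is not produced.
With no repressor bound, *holZ* is transcribed.

ON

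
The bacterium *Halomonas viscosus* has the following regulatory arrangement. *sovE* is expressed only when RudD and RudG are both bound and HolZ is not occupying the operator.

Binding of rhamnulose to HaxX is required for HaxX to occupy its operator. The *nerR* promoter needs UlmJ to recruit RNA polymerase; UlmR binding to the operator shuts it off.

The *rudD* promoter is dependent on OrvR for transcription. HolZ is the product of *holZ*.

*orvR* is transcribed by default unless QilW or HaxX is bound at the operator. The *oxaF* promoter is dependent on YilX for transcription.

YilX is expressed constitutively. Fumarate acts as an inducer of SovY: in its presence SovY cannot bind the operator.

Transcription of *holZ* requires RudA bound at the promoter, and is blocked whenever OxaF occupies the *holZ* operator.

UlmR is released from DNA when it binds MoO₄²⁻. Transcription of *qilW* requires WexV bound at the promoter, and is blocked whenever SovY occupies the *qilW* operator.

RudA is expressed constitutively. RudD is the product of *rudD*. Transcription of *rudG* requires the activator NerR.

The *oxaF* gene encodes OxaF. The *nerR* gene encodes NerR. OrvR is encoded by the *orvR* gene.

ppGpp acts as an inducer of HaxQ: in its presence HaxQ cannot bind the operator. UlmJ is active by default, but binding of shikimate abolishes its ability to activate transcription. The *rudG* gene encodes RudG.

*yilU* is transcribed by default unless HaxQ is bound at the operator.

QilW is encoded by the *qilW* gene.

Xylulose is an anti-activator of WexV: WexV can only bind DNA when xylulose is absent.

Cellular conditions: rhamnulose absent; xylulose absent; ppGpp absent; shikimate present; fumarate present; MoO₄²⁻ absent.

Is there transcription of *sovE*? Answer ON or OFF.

Xylulose is absent, so WexV is active.
Fumarate is present, so SovY is inactive.
No repressor is bound and WexV is active, so *qilW* is transcribed.
So QilW is produced and active.
Rhamnulose is absent, so HaxX is inactive.
With repressor QilW bound, *orvR* is not transcribed.
So OrvR is not produced.
Required activator OrvR is absent, so *rudD* is not transcribed.
So RudD is not produced.
YilX is produced constitutively and is active.
No repressor is bound and YilX is active, so *oxaF* is transcribed.
So OxaF is produced and active.
RudA is produced constitutively and is active.
With repressor OxaF bound, *holZ* is not transcribed.
So HolZ is not produced.
MoO₄²⁻ is absent, so UlmR is active.
Shikimate is present, so UlmJ is inactive.
With repressor UlmR bound, *nerR* is not transcribed.
So NerR is not produced.
Required activator NerR is absent, so *rudG* is not transcribed.
So RudG is not produced.
Required activator RudD is absent, so *sovE* is not transcribed.

OFF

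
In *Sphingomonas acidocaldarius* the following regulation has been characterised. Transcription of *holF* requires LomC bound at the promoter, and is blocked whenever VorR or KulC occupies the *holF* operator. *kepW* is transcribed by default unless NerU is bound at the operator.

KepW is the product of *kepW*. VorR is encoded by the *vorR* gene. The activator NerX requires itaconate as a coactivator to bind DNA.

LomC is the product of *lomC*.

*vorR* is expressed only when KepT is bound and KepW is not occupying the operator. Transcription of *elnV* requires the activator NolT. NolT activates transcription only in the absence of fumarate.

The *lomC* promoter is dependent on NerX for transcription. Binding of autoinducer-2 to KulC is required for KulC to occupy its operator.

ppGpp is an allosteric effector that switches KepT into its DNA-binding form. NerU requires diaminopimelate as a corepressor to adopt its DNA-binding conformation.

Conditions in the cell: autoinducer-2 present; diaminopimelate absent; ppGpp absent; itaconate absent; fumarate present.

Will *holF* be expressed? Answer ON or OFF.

OFF

ppGpp is absent, so KepT is inactive.
Diaminopimelate is absent, so NerU is inactive.
With no repressor bound, *kepW* is transcribed.
So KepW is produced and active.
With repressor KepW bound, *vorR* is not transcribed.
So VorR is not produced.
Itaconate is absent, so NerX is inactive.
Required activator NerX is absent, so *lomC* is not transcribed.
So LomC is not produced.
Autoinducer-2 is present, so KulC is active.
With repressor KulC bound, *holF* is not transcribed.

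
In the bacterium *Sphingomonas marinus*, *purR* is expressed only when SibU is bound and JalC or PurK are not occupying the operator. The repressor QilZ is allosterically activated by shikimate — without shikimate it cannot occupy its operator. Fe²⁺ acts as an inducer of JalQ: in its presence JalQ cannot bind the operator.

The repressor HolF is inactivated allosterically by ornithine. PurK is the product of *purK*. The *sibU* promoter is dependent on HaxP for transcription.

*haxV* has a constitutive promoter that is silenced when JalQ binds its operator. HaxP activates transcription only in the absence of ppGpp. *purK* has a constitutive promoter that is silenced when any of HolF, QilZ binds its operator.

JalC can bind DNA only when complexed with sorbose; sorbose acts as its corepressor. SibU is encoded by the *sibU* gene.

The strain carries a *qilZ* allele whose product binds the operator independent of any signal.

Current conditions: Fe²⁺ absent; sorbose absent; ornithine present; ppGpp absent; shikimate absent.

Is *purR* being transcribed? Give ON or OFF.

ppGpp is absent, so HaxP is active.
No repressor is bound and HaxP is active, so *sibU* is transcribed.
So SibU is produced and active.
Sorbose is absent, so JalC is inactive.
Ornithine is present, so HolF is inactive.
QilZ is constitutively active in this strain.
With repressor QilZ bound, *purK* is not transcribed.
So PurK is not produced.
No repressor is bound and SibU is active, so *purR* is transcribed.

ON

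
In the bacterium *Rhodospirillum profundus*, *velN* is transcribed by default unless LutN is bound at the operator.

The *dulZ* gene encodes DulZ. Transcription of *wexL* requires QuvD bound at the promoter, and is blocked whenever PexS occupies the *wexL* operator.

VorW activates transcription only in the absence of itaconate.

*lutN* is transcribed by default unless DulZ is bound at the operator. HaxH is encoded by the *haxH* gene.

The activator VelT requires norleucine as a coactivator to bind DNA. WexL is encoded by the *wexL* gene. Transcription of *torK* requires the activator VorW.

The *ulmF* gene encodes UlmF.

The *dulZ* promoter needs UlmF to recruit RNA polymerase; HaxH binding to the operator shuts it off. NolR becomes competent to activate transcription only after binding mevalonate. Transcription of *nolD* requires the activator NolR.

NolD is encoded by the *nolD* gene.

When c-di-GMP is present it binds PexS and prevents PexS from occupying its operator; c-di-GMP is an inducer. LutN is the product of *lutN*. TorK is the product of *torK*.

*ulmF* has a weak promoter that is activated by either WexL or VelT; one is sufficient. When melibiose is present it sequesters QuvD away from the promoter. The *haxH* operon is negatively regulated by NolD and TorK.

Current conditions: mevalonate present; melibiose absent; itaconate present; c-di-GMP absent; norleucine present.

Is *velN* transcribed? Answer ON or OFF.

ON

Melibiose is absent, so QuvD is active.
c-di-GMP is absent, so PexS is active.
With repressor PexS bound, *wexL* is not transcribed.
So WexL is not produced.
Norleucine is present, so VelT is active.
Activator VelT is present, so *ulmF* is transcribed.
So UlmF is produced and active.
Mevalonate is present, so NolR is active.
No repressor is bound and NolR is active, so *nolD* is transcribed.
So NolD is produced and active.
Itaconate is present, so VorW is inactive.
Required activator VorW is absent, so *torK* is not transcribed.
So TorK is not produced.
With repressor NolD bound, *haxH* is not transcribed.
So HaxH is not produced.
No repressor is bound and UlmF is active, so *dulZ* is transcribed.
So DulZ is produced and active.
With repressor DulZ bound, *lutN* is not transcribed.
So LutN is not produced.
With no repressor bound, *velN* is transcribed.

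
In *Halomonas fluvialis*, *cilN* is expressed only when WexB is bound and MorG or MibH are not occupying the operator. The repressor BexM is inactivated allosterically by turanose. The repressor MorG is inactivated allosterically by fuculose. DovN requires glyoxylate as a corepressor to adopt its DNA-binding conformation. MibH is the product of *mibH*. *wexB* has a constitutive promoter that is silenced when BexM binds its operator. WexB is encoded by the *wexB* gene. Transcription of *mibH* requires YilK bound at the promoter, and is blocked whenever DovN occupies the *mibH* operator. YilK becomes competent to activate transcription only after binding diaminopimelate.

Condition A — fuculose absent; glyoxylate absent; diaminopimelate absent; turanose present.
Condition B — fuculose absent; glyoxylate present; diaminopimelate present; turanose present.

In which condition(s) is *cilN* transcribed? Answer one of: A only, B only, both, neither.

Condition A:
Fuculose is absent, so MorG is active.
Glyoxylate is absent, so DovN is inactive.
Diaminopimelate is absent, so YilK is inactive.
Required activator YilK is absent, so *mibH* is not transcribed.
So MibH is not produced.
Turanose is present, so BexM is inactive.
With no repressor bound, *wexB* is transcribed.
So WexB is produced and active.
With repressor MorG bound, *cilN* is not transcribed.
→ *cilN* is OFF in A.
Condition B:
Fuculose is absent, so MorG is active.
Glyoxylate is present, so DovN is active.
Diaminopimelate is present, so YilK is active.
With repressor DovN bound, *mibH* is not transcribed.
So MibH is not produced.
Turanose is present, so BexM is inactive.
With no repressor bound, *wexB* is transcribed.
So WexB is produced and active.
With repressor MorG bound, *cilN* is not transcribed.
→ *cilN* is OFF in B.

neither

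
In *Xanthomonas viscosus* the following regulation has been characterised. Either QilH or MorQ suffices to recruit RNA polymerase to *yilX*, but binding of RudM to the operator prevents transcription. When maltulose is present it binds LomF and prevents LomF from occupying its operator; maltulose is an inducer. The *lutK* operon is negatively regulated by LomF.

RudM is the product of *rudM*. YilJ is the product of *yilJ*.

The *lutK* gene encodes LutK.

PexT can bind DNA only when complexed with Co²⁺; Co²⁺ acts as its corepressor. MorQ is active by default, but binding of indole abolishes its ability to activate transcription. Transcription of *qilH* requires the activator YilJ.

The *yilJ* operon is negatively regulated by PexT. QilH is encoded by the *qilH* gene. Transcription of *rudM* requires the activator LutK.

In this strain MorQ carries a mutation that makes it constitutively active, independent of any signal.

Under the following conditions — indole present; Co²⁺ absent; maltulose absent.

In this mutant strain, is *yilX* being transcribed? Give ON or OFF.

Maltulose is absent, so LomF is active.
With repressor LomF bound, *lutK* is not transcribed.
So LutK is not produced.
Required activator LutK is absent, so *rudM* is not transcribed.
So RudM is not produced.
Co²⁺ is absent, so PexT is inactive.
With no repressor bound, *yilJ* is transcribed.
So YilJ is produced and active.
No repressor is bound and YilJ is active, so *qilH* is transcribed.
So QilH is produced and active.
MorQ is constitutively active in this strain.
Activator QilH is present, so *yilX* is transcribed.

ON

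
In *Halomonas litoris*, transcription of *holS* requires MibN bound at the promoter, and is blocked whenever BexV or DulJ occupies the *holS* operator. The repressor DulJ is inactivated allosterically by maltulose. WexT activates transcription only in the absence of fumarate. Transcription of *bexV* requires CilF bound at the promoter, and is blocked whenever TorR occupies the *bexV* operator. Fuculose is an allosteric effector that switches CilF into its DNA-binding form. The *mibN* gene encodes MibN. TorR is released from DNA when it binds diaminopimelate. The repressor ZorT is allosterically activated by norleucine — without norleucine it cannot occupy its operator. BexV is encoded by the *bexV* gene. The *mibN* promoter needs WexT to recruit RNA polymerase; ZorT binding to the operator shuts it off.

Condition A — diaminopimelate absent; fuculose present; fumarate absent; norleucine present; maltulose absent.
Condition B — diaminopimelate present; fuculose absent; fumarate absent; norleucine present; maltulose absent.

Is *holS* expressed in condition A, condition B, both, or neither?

neither

Condition A:
Diaminopimelate is absent, so TorR is active.
Fuculose is present, so CilF is active.
With repressor TorR bound, *bexV* is not transcribed.
So BexV is not produced.
Fumarate is absent, so WexT is active.
Norleucine is present, so ZorT is active.
With repressor ZorT bound, *mibN* is not transcribed.
So MibN is not produced.
Maltulose is absent, so DulJ is active.
With repressor DulJ bound, *holS* is not transcribed.
→ *holS* is OFF in A.
Condition B:
Diaminopimelate is present, so TorR is inactive.
Fuculose is absent, so CilF is inactive.
Required activator CilF is absent, so *bexV* is not transcribed.
So BexV is not produced.
Fumarate is absent, so WexT is active.
Norleucine is present, so ZorT is active.
With repressor ZorT bound, *mibN* is not transcribed.
So MibN is not produced.
Maltulose is absent, so DulJ is active.
With repressor DulJ bound, *holS* is not transcribed.
→ *holS* is OFF in B.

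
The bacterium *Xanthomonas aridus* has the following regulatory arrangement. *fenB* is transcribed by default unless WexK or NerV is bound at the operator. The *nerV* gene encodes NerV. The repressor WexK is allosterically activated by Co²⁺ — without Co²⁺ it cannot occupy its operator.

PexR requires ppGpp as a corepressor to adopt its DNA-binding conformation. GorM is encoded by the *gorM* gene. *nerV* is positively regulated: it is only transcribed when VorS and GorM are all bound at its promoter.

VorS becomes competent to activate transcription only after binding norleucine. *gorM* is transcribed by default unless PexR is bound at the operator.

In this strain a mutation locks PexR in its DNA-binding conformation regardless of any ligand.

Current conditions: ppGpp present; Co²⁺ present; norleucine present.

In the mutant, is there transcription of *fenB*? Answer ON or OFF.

Co²⁺ is present, so WexK is active.
Norleucine is present, so VorS is active.
PexR is constitutively active in this strain.
With repressor PexR bound, *gorM* is not transcribed.
So GorM is not produced.
Required activator GorM is absent, so *nerV* is not transcribed.
So NerV is not produced.
With repressor WexK bound, *fenB* is not transcribed.

OFF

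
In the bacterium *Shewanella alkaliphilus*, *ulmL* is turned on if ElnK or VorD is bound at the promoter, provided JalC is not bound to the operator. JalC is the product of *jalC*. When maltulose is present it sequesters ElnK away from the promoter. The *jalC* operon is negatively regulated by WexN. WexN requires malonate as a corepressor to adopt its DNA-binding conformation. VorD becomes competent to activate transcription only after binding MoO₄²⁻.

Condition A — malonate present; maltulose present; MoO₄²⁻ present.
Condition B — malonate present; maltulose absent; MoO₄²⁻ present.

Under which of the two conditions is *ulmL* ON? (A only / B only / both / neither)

both

Condition A:
Malonate is present, so WexN is active.
With repressor WexN bound, *jalC* is not transcribed.
So JalC is not produced.
Maltulose is present, so ElnK is inactive.
MoO₄²⁻ is present, so VorD is active.
Activator VorD is present, so *ulmL* is transcribed.
→ *ulmL* is ON in A.
Condition B:
Malonate is present, so WexN is active.
With repressor WexN bound, *jalC* is not transcribed.
So JalC is not produced.
Maltulose is absent, so ElnK is active.
MoO₄²⁻ is present, so VorD is active.
Activator ElnK is present, so *ulmL* is transcribed.
→ *ulmL* is ON in B.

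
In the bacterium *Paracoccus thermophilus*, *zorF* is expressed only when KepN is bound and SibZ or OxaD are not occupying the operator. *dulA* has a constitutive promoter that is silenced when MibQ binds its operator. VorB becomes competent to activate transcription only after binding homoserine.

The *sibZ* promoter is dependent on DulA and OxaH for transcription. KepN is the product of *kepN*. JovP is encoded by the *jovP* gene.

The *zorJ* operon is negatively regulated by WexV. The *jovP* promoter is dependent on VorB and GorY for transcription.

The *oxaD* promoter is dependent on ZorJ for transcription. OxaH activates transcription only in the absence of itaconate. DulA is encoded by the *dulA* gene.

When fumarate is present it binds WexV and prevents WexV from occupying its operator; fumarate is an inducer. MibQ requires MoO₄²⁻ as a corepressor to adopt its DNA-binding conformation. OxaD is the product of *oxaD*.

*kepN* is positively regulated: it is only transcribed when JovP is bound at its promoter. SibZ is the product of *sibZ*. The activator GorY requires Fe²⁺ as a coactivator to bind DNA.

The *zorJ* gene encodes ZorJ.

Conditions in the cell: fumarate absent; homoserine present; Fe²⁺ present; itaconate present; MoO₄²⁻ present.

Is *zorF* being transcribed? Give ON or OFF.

Homoserine is present, so VorB is active.
Fe²⁺ is present, so GorY is active.
No repressor is bound and VorB and GorY are active, so *jovP* is transcribed.
So JovP is produced and active.
No repressor is bound and JovP is active, so *kepN* is transcribed.
So KepN is produced and active.
MoO₄²⁻ is present, so MibQ is active.
With repressor MibQ bound, *dulA* is not transcribed.
So DulA is not produced.
Itaconate is present, so OxaH is inactive.
Required activator DulA is absent, so *sibZ* is not transcribed.
So SibZ is not produced.
Fumarate is absent, so WexV is active.
With repressor WexV bound, *zorJ* is not transcribed.
So ZorJ is not produced.
Required activator ZorJ is absent, so *oxaD* is not transcribed.
So OxaD is not produced.
No repressor is bound and KepN is active, so *zorF* is transcribed.

ON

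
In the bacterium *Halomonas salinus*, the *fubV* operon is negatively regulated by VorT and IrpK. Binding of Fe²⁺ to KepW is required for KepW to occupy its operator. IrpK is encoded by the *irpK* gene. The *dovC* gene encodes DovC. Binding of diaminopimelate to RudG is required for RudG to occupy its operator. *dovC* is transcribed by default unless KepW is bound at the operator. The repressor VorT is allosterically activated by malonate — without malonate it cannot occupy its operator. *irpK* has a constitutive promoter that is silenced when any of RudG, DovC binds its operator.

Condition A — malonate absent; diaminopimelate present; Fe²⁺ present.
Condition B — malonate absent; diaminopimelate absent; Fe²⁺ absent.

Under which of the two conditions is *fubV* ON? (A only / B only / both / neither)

both

Condition A:
Malonate is absent, so VorT is inactive.
Diaminopimelate is present, so RudG is active.
Fe²⁺ is present, so KepW is active.
With repressor KepW bound, *dovC* is not transcribed.
So DovC is not produced.
With repressor RudG bound, *irpK* is not transcribed.
So IrpK is not produced.
With no repressor bound, *fubV* is transcribed.
→ *fubV* is ON in A.
Condition B:
Malonate is absent, so VorT is inactive.
Diaminopimelate is absent, so RudG is inactive.
Fe²⁺ is absent, so KepW is inactive.
With no repressor bound, *dovC* is transcribed.
So DovC is produced and active.
With repressor DovC bound, *irpK* is not transcribed.
So IrpK is not produced.
With no repressor bound, *fubV* is transcribed.
→ *fubV* is ON in B.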